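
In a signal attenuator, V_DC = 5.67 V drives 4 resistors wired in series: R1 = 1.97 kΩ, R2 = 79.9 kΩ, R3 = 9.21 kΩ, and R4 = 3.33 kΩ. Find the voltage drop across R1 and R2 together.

V ≈ 4.92 V

ΣR = 1.97 + 79.9 + 9.21 + 3.33 = 94.41 kΩ.
R_{R1..R2} = 1.97 + 79.9 = 81.87 kΩ.
Voltage divider: V = V_DC · (81.87 / 94.41) = 5.67 × 0.8672 = 4.917 V.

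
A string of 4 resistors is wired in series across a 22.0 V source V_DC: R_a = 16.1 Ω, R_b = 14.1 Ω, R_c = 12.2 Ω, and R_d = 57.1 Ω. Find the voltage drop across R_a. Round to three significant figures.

V ≈ 3.56 V

Total series resistance ΣR = 16.1 + 14.1 + 12.2 + 57.1 = 99.50 Ω.
By the voltage-divider rule, V = 22.0 × 16.10/99.50 = 3.560 V.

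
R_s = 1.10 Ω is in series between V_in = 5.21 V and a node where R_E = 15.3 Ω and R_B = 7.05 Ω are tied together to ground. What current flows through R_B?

Combine the parallel branches: R_p = (1/15.3 + 1/7.05)⁻¹ = 4.826 Ω.
Node voltage V_A = V_in · R_p/(R_s + R_p) = 5.21 × 0.8144 = 4.243 V.
I(R_B) = V_A / R_B = 4.243/7.05 = 0.6018 A.

I ≈ 0.602 A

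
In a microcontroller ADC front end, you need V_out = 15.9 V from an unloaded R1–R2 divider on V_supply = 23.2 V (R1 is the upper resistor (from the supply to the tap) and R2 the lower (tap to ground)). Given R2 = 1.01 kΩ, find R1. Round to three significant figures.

Required fraction k = V_out/V_supply = 0.6853.
Rearranging, R1 = R2·(1−k)/k = 1.01 × 0.4591 = 0.4637 kΩ.

R1 ≈ 0.464 kΩ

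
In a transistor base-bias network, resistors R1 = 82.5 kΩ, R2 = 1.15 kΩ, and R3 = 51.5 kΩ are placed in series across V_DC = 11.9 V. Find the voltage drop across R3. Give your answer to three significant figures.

ΣR = 82.5 + 1.15 + 51.5 = 135.2 kΩ.
By the voltage-divider rule, V = 11.9 × 51.50/135.2 = 4.535 V.

V ≈ 4.53 V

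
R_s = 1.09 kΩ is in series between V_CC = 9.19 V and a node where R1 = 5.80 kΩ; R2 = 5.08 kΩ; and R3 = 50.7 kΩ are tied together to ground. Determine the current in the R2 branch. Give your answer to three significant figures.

Equivalent of the parallel group: R_p = 2.571 kΩ.
V_A by voltage divider: V_A = 9.19 × 2.571/(1.09 + 2.571) = 6.454 V.
Branch current I = V_A/R2 = 6.454/5.08 = 1.270 mA.

I ≈ 1.27 mA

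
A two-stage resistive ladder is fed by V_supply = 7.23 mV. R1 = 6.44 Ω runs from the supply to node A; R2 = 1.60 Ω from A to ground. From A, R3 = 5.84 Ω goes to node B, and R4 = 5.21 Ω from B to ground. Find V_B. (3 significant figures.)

Node A sees R2 in parallel with the series input of stage 2, R3 + R4 = 11.05 Ω.
R2 ‖ (R3+R4) = 1.398 Ω.
So V_A = 7.23 × 0.1783 = 1.289 mV.
Then the unloaded second divider: V_B = V_A × R4/(R3+R4) = 1.289 × 0.4715 = 0.6079 mV.

V_B ≈ 0.608 mV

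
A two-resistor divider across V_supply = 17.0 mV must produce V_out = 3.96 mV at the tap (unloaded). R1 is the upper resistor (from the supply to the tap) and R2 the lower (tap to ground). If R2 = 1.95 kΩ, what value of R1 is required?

Required fraction k = V_out/V_supply = 0.2329.
R1 = R2·(1/k − 1) = 1.95 × 3.293 = 6.421 kΩ.

R1 ≈ 6.42 kΩ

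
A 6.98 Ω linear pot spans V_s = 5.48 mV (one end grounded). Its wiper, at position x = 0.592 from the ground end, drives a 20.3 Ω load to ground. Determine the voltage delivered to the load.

Split the track: R_lower = x·R_p = 4.132 Ω, R_upper = (1−x)·R_p = 2.848 Ω.
(x·R_p) ‖ R_L = 3.433 Ω.
V_out = 5.48 × 3.433/(2.848 + 3.433) = 2.995 mV.

V_out ≈ 3.00 mV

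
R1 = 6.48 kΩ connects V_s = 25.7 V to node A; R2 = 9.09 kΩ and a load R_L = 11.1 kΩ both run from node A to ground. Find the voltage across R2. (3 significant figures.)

V_out ≈ 11.2 V

The load sits in parallel with R2, giving an effective lower resistance R2' = R2·R_L/(R2+R_L) = 4.997 kΩ.
Then V_out = V_s · R2'/(R1 + R2') = 25.7 × 4.997/11.48 = 11.19 V.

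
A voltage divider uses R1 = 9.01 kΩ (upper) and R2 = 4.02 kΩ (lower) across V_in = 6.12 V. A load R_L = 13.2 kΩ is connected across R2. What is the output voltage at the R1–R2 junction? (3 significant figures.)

V_out ≈ 1.56 V

First combine the lower leg with the load: R2 ‖ R_L = 3.082 kΩ.
Then V_out = V_in · R2'/(R1 + R2') = 6.12 × 3.082/12.09 = 1.560 V.
(Unloaded it would be 1.89 V; the load pulls it down.)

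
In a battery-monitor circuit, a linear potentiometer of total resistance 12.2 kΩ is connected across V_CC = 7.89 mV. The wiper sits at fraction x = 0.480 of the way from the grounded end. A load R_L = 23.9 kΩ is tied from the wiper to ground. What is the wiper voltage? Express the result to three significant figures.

Split the track: R_lower = x·R_p = 5.856 kΩ, R_upper = (1−x)·R_p = 6.344 kΩ.
Lower segment in parallel with the load: 5.856 ‖ 23.9 = 4.704 kΩ.
Loaded-divider output: V_out = 7.89 × 0.4258 = 3.359 mV.
(Unloaded: V_out = x·V_CC = 3.79 mV.)

V_out ≈ 3.36 mV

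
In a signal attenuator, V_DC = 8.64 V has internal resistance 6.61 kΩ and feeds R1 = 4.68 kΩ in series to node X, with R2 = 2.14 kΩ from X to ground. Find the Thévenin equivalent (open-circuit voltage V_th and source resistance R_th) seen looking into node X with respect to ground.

R1' = 6.61 + 4.68 = 11.29 kΩ (source resistance + R1).
Open-circuit (no load on X): V_th = V_DC · R2/(R1' + R2) = 8.64 × 2.14/(11.29 + 2.14) = 1.377 V.
Zeroing V_DC shorts the top of R1' to ground, so R_th = R1' ‖ R2 = 1.799 kΩ.

V_th ≈ 1.38 V, R_th ≈ 1.80 kΩ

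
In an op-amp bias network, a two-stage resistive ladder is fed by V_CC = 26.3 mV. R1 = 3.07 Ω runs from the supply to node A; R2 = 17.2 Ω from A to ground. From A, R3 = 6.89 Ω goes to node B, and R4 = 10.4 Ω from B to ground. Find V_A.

The second stage (R3 + R4 = 17.29 Ω) loads node A in parallel with R2.
Effective lower resistance at A: R2 ‖ 17.29 = 8.622 Ω.
V_A = 26.3 × 8.622/(3.07 + 8.622) = 19.39 mV.

V_A ≈ 19.4 mV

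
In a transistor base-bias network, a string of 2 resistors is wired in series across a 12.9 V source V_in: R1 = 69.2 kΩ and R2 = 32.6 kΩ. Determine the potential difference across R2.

V ≈ 4.13 V

ΣR = 69.2 + 32.6 = 101.8 kΩ.
By the voltage-divider rule, V = 12.9 × 32.60/101.8 = 4.131 V.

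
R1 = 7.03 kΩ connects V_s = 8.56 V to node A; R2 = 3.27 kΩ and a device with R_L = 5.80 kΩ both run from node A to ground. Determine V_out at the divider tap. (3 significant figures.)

V_out ≈ 1.96 V

The load sits in parallel with R2, giving an effective lower resistance R2' = R2·R_L/(R2+R_L) = 2.091 kΩ.
Now apply the divider: V_out = 8.56 × 0.2293 = 1.962 V.
(Unloaded it would be 2.72 V; the load pulls it down.)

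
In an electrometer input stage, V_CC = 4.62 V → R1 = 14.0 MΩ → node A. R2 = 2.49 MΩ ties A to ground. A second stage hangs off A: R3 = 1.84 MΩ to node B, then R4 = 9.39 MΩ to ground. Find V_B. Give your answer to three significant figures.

Looking into the second stage from A: R3 + R4 = 11.23 MΩ appears in parallel with R2.
Effective lower resistance at A: R2 ‖ 11.23 = 2.038 MΩ.
V_A = 4.62 × 2.038/(14.0 + 2.038) = 0.5871 V.
Stage 2 is unloaded, so V_B = V_A · R4/(R3+R4) = 0.5871 × 9.39/11.23 = 0.4909 V.

V_B ≈ 0.491 V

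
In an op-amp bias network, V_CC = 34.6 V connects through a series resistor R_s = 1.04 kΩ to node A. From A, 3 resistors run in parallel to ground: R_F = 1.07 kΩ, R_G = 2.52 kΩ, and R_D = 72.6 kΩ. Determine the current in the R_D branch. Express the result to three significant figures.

I ≈ 0.199 mA

Parallel bank: R_p = 1/(1/1.07 + 1/2.52 + 1/72.6) = 0.7434 kΩ.
Node voltage V_A = V_CC · R_p/(R_s + R_p) = 34.6 × 0.4168 = 14.42 V.
I(R_D) = V_A / R_D = 14.42/72.6 = 0.1987 mA.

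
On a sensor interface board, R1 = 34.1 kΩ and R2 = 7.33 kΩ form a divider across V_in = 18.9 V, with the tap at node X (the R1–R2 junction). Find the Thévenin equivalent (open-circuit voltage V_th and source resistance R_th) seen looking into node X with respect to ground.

Open-circuit (no load on X): V_th = V_in · R2/(R1 + R2) = 18.9 × 7.33/(34.10 + 7.33) = 3.344 V.
With V_in suppressed (replaced by a short), R_th = R1 ‖ R2 = (34.10 × 7.33)/(34.10 + 7.33) = 6.033 kΩ.

V_th ≈ 3.34 V, R_th ≈ 6.03 kΩ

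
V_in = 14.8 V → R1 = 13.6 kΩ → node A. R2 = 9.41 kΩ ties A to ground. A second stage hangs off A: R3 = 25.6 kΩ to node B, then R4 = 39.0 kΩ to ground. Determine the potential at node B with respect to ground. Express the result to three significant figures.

Node A sees R2 in parallel with the series input of stage 2, R3 + R4 = 64.60 kΩ.
R2 ‖ (R3+R4) = 8.214 kΩ.
First divider: V_A = V_in · 8.214/(13.6 + 8.214) = 5.573 V.
V_B = V_A × 0.6037 = 3.364 V.

V_B ≈ 3.36 V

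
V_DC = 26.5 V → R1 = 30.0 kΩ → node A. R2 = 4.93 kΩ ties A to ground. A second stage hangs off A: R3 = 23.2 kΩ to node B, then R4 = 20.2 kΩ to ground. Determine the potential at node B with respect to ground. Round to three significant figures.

Node A sees R2 in parallel with the series input of stage 2, R3 + R4 = 43.40 kΩ.
Effective lower resistance at A: R2 ‖ 43.40 = 4.427 kΩ.
V_A = 26.5 × 4.427/(30.0 + 4.427) = 3.408 V.
Stage 2 is unloaded, so V_B = V_A · R4/(R3+R4) = 3.408 × 20.2/43.40 = 1.586 V.

V_B ≈ 1.59 V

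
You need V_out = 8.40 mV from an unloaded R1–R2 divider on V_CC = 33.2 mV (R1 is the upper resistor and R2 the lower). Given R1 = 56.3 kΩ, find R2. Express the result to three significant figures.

V_out/V_CC = R2/(R1+R2) = 0.2530.
R2 = R1 · 0.2530/(1 − 0.2530) = 19.07 kΩ.

R2 ≈ 19.1 kΩ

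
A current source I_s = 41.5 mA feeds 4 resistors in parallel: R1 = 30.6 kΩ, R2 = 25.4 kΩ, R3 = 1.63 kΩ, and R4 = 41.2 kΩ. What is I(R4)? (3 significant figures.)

ΣG = 1/30.6 + 1/25.4 + 1/1.63 + 1/41.2 = 0.7098.
By the current-divider rule, I = I_s · G_k/ΣG = 41.5 × 0.03419 = 1.419 mA.

I ≈ 1.42 mA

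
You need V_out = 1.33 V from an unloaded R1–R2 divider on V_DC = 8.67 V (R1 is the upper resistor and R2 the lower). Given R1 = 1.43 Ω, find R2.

R2 ≈ 0.259 Ω

The divider ratio is R2/(R1+R2) = 1.33/8.67 = 0.1534.
Rearranging, R2 = R1·k/(1−k) = 1.43 × 0.1812 = 0.2591 Ω.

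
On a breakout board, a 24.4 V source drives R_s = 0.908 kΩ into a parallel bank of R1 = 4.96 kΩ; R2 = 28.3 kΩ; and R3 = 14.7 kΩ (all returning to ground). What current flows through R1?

Parallel bank: R_p = 1/(1/4.96 + 1/28.3 + 1/14.7) = 3.279 kΩ.
V_A = 24.4 × 3.279/4.187 = 19.11 V.
Branch current I = V_A/R1 = 19.11/4.96 = 3.853 mA.

I ≈ 3.85 mA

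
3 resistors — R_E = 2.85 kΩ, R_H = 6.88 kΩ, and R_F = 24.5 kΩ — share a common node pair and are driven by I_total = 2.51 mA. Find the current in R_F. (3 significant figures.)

I ≈ 0.191 mA

ΣG = 1/2.85 + 1/6.88 + 1/24.5 = 0.5370.
R_F takes the fraction G_k/ΣG = 0.04082/0.5370 = 0.07600, so I = 2.51 × 0.07600 = 0.1908 mA.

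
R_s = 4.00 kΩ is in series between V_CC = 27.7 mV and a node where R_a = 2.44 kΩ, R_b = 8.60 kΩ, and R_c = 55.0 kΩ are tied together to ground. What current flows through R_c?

Combine the parallel branches: R_p = (1/2.44 + 1/8.60 + 1/55.0)⁻¹ = 1.837 kΩ.
V_A by voltage divider: V_A = 27.7 × 1.837/(4.00 + 1.837) = 8.718 mV.
I(R_c) = V_A / R_c = 8.718/55.0 = 0.1585 µA.

I ≈ 0.159 µA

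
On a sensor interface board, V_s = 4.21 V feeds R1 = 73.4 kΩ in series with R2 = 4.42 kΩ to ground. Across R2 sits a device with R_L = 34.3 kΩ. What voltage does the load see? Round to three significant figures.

R2 ‖ R_L = (4.42 × 34.3)/(4.42 + 34.3) = 3.915 kΩ.
Voltage divider with the loaded lower leg: V_out = 4.21 × 3.915/(73.4 + 3.915) = 4.21 × 0.05064 = 0.2132 V.

V_out ≈ 0.213 V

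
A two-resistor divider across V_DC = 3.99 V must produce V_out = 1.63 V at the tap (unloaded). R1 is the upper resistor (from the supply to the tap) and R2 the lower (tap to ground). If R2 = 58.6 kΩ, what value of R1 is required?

Required fraction k = V_out/V_DC = 0.4085.
So R1 = R2 · (V_DC/V_out − 1) = 58.6 × (3.99/1.63 − 1) = 58.6 × 1.448 = 84.84 kΩ.

R1 ≈ 84.8 kΩ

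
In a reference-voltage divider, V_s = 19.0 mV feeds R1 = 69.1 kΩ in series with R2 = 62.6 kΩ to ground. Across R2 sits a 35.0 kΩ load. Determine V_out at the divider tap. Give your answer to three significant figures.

V_out ≈ 4.66 mV

First combine the lower leg with the load: R2 ‖ R_L = 22.45 kΩ.
Voltage divider with the loaded lower leg: V_out = 19.0 × 22.45/(69.1 + 22.45) = 19.0 × 0.2452 = 4.659 mV.
(Unloaded it would be 9.03 mV; the load pulls it down.)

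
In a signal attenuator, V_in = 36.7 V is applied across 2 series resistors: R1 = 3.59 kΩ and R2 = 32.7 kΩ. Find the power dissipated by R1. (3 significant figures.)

P ≈ 3.67 mW

Series current I = V_in/ΣR = 36.7/36.29 = 1.011 mA.
V(R1) = I·R = 3.631 V; P = V·I = 3.631 × 1.011 = 3.672 mW.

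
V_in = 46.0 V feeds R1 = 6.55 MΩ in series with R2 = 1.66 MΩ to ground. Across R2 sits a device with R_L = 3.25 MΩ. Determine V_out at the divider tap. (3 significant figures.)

V_out ≈ 6.61 V

First combine the lower leg with the load: R2 ‖ R_L = 1.099 MΩ.
Then V_out = V_in · R2'/(R1 + R2') = 46.0 × 1.099/7.649 = 6.608 V.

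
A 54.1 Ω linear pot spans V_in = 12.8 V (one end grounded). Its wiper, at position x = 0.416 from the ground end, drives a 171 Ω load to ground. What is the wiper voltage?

Lower segment x·R_p = 22.51 Ω; upper segment (1−x)·R_p = 31.59 Ω.
Lower segment in parallel with the load: 22.51 ‖ 171 = 19.89 Ω.
Then V_out = V_in · 19.89/(31.59 + 19.89) = 4.945 V.

V_out ≈ 4.94 V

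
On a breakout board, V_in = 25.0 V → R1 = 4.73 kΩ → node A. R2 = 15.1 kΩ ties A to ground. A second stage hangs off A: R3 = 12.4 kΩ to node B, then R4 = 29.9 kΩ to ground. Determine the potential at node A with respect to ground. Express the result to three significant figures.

Looking into the second stage from A: R3 + R4 = 42.30 kΩ appears in parallel with R2.
R2 ‖ (R3+R4) = 11.13 kΩ.
V_A = 25.0 × 11.13/(4.73 + 11.13) = 17.54 V.

V_A ≈ 17.5 V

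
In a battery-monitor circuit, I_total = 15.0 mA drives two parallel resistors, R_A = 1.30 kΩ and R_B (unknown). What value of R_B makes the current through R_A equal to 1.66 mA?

R_B ≈ 0.162 kΩ

Two-branch current divider: I_A = I_total · R_B/(R_A + R_B).
With f = 0.1107, R_B = R_A · f/(1−f) = 1.30 × 0.1244 = 0.1618 kΩ.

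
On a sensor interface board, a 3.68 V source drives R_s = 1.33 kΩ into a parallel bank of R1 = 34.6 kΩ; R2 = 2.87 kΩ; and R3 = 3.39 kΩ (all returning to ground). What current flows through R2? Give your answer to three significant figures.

Combine the parallel branches: R_p = (1/34.6 + 1/2.87 + 1/3.39)⁻¹ = 1.487 kΩ.
V_A by voltage divider: V_A = 3.68 × 1.487/(1.33 + 1.487) = 1.943 V.
I(R2) = V_A / R2 = 1.943/2.87 = 0.6769 mA.
(Check via current divider: I_total = 1.306 mA; share G_k/ΣG = 0.5183 → same result.)

I ≈ 0.677 mA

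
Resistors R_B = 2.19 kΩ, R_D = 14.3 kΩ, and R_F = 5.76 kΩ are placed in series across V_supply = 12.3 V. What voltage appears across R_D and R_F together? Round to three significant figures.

V ≈ 11.1 V

Series total: ΣR = 2.19 + 14.3 + 5.76 = 22.25 kΩ.
R_{R_D..R_F} = 14.3 + 5.76 = 20.06 kΩ.
By the voltage-divider rule, V = 12.3 × 20.06/22.25 = 11.09 V.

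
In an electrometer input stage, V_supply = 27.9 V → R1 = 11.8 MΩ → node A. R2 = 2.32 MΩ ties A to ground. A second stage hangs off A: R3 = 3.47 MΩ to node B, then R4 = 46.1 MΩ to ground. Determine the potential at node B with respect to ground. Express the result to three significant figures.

V_B ≈ 4.10 V

Looking into the second stage from A: R3 + R4 = 49.57 MΩ appears in parallel with R2.
R2 ‖ (R3+R4) = 2.216 MΩ.
First divider: V_A = V_supply · 2.216/(11.8 + 2.216) = 4.412 V.
Stage 2 is unloaded, so V_B = V_A · R4/(R3+R4) = 4.412 × 46.1/49.57 = 4.103 V.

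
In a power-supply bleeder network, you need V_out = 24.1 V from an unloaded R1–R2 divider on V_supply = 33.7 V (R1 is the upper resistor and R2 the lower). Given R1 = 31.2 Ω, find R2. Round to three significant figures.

R2 ≈ 78.3 Ω

V_out/V_supply = R2/(R1+R2) = 0.7151.
R2 = R1 · 0.7151/(1 − 0.7151) = 78.33 Ω.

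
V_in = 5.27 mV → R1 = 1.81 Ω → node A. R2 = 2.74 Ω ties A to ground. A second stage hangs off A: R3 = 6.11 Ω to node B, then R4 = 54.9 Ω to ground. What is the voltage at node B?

The second stage (R3 + R4 = 61.01 Ω) loads node A in parallel with R2.
R2 ‖ (R3+R4) = 2.622 Ω.
First divider: V_A = V_in · 2.622/(1.81 + 2.622) = 3.118 mV.
V_B = V_A × 0.8999 = 2.806 mV.

V_B ≈ 2.81 mV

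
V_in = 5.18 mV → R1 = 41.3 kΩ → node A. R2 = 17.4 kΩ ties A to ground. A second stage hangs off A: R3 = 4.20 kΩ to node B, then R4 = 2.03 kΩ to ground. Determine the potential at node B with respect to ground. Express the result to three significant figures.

V_B ≈ 0.169 mV

Looking into the second stage from A: R3 + R4 = 6.230 kΩ appears in parallel with R2.
Effective lower resistance at A: R2 ‖ 6.230 = 4.587 kΩ.
So V_A = 5.18 × 0.09997 = 0.5179 mV.
Stage 2 is unloaded, so V_B = V_A · R4/(R3+R4) = 0.5179 × 2.03/6.230 = 0.1687 mV.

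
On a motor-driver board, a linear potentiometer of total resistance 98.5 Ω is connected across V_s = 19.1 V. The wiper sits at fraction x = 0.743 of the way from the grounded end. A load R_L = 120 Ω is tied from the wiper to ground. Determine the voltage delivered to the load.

Lower segment x·R_p = 73.19 Ω; upper segment (1−x)·R_p = 25.31 Ω.
(x·R_p) ‖ R_L = 45.46 Ω.
V_out = 19.1 × 45.46/(25.31 + 45.46) = 12.27 V.

V_out ≈ 12.3 V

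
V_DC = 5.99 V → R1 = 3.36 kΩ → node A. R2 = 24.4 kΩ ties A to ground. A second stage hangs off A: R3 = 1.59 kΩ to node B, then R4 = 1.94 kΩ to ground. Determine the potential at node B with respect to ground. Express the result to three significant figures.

Node A sees R2 in parallel with the series input of stage 2, R3 + R4 = 3.530 kΩ.
R2 ‖ (R3+R4) = 3.084 kΩ.
First divider: V_A = V_DC · 3.084/(3.36 + 3.084) = 2.867 V.
Stage 2 is unloaded, so V_B = V_A · R4/(R3+R4) = 2.867 × 1.94/3.530 = 1.575 V.

V_B ≈ 1.58 V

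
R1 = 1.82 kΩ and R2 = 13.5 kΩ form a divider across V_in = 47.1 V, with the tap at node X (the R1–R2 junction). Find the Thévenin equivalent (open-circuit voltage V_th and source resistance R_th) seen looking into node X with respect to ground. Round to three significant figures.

With X open, the divider is unloaded: V_th = 47.1 × 13.5/15.32 = 41.50 V.
Zeroing V_in shorts the top of R1 to ground, so R_th = R1 ‖ R2 = 1.604 kΩ.

V_th ≈ 41.5 V, R_th ≈ 1.60 kΩ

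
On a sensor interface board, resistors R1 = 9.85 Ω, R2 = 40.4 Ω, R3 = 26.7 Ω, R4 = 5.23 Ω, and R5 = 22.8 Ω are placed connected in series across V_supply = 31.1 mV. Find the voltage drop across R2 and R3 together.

Series total: ΣR = 9.85 + 40.4 + 26.7 + 5.23 + 22.8 = 105.0 Ω.
R_{R2..R3} = 40.4 + 26.7 = 67.10 Ω.
V = V_supply · R/ΣR = 31.1 × 0.6392 = 19.88 mV.

V ≈ 19.9 mV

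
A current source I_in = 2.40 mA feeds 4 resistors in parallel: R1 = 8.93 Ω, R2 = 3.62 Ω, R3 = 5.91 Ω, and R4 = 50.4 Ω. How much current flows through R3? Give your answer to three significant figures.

Conductances: ΣG = 1/8.93 + 1/3.62 + 1/5.91 + 1/50.4 = 0.5773 (1/Ω).
R3 takes the fraction G_k/ΣG = 0.1692/0.5773 = 0.2931, so I = 2.40 × 0.2931 = 0.7035 mA.

I ≈ 0.703 mA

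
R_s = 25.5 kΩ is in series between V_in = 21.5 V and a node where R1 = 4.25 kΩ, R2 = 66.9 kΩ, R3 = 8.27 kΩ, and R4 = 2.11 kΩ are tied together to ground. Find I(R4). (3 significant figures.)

Equivalent of the parallel group: R_p = 1.183 kΩ.
V_A = 21.5 × 1.183/26.68 = 0.9534 V.
Branch current I = V_A/R4 = 0.9534/2.11 = 0.4519 mA.
(Check via current divider: I_total = 0.8057 mA; share G_k/ΣG = 0.5608 → same result.)

I ≈ 0.452 mA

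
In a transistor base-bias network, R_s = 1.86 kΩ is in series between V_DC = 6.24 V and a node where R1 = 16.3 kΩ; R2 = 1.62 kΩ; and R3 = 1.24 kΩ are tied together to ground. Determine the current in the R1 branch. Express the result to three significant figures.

Parallel bank: R_p = 1/(1/16.3 + 1/1.62 + 1/1.24) = 0.6734 kΩ.
V_A by voltage divider: V_A = 6.24 × 0.6734/(1.86 + 0.6734) = 1.659 V.
Branch current I = V_A/R1 = 1.659/16.3 = 0.1018 mA.
(Equivalently: I_total = 2.463 mA, then current-divider fraction G_k/ΣG = 0.04131.)

I ≈ 0.102 mA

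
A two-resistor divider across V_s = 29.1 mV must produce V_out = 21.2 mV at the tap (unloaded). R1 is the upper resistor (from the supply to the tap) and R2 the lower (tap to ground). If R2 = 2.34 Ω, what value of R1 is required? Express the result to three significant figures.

The divider ratio is R2/(R1+R2) = 21.2/29.1 = 0.7285.
So R1 = R2 · (V_s/V_out − 1) = 2.34 × (29.1/21.2 − 1) = 2.34 × 0.3726 = 0.8720 Ω.

R1 ≈ 0.872 Ω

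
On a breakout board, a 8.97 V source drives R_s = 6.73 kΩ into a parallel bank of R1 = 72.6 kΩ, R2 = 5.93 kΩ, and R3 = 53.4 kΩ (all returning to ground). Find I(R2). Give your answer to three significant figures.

I ≈ 0.643 mA

Equivalent of the parallel group: R_p = 4.972 kΩ.
V_A by voltage divider: V_A = 8.97 × 4.972/(6.73 + 4.972) = 3.811 V.
Branch current I = V_A/R2 = 3.811/5.93 = 0.6427 mA.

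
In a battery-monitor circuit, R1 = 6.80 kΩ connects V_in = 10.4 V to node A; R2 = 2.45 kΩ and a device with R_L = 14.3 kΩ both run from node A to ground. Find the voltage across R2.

First combine the lower leg with the load: R2 ‖ R_L = 2.092 kΩ.
Now apply the divider: V_out = 10.4 × 0.2352 = 2.446 V.
(Unloaded it would be 2.75 V; the load pulls it down.)

V_out ≈ 2.45 V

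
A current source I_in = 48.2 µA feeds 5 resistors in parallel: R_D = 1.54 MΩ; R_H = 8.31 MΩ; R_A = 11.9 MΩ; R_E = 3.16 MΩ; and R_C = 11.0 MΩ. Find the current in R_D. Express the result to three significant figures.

I ≈ 24.8 µA

Total conductance ΣG = 1/1.54 + 1/8.31 + 1/11.9 + 1/3.16 + 1/11.0 = 1.261 (units of 1/MΩ).
Current divider: I(R_D) = I_in · G_k/ΣG = 48.2 × (0.6494/1.261) = 48.2 × 0.5149 = 24.82 µA.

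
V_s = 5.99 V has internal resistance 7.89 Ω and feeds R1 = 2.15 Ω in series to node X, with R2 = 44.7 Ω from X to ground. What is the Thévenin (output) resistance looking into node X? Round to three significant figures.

R_th ≈ 8.20 Ω

R1' = 7.89 + 2.15 = 10.04 Ω (source resistance + R1).
Zeroing V_s shorts the top of R1' to ground, so R_th = R1' ‖ R2 = 8.199 Ω.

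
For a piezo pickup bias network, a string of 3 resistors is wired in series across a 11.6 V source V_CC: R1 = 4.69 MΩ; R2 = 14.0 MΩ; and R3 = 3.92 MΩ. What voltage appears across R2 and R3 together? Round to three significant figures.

Series total: ΣR = 4.69 + 14.0 + 3.92 = 22.61 MΩ.
R_{R2..R3} = 14.0 + 3.92 = 17.92 MΩ.
Voltage divider: V = V_CC · (17.92 / 22.61) = 11.6 × 0.7926 = 9.194 V.

V ≈ 9.19 V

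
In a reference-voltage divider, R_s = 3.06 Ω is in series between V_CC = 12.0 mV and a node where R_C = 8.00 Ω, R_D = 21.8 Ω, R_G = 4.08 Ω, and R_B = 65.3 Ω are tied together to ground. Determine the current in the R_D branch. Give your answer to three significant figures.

I ≈ 0.237 mA

Parallel bank: R_p = 1/(1/8.00 + 1/21.8 + 1/4.08 + 1/65.3) = 2.319 Ω.
V_A = 12.0 × 2.319/5.379 = 5.173 mV.
I(R_D) = V_A / R_D = 5.173/21.8 = 0.2373 mA.
(Equivalently: I_total = 2.231 mA, then current-divider fraction G_k/ΣG = 0.1064.)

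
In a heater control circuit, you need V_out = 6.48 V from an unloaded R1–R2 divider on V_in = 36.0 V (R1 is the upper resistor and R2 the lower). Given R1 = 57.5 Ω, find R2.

Required fraction k = V_out/V_in = 0.1800.
Rearranging, R2 = R1·k/(1−k) = 57.5 × 0.2195 = 12.62 Ω.

R2 ≈ 12.6 Ω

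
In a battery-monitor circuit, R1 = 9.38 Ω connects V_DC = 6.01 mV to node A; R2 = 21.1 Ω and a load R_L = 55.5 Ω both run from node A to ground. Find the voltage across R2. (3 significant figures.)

First combine the lower leg with the load: R2 ‖ R_L = 15.29 Ω.
Voltage divider with the loaded lower leg: V_out = 6.01 × 15.29/(9.38 + 15.29) = 6.01 × 0.6197 = 3.725 mV.
(Unloaded it would be 4.16 mV; the load pulls it down.)

V_out ≈ 3.72 mV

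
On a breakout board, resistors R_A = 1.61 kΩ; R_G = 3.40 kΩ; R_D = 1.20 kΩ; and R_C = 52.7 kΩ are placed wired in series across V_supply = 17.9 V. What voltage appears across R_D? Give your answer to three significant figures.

Series total: ΣR = 1.61 + 3.40 + 1.20 + 52.7 = 58.91 kΩ.
Voltage divider: V = V_supply · (1.200 / 58.91) = 17.9 × 0.02037 = 0.3646 V.

V ≈ 0.365 V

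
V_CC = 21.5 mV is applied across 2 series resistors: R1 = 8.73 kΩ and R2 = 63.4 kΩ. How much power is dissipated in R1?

P ≈ 0.776 nW

ΣR = 72.13 kΩ → I = 21.5/72.13 = 0.2981 µA.
P = I²R = 0.08885 × 8.73 = 0.7756 nW.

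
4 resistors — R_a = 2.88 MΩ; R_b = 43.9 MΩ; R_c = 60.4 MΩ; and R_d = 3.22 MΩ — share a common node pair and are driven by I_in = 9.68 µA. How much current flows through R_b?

I ≈ 0.316 µA

Conductances: ΣG = 1/2.88 + 1/43.9 + 1/60.4 + 1/3.22 = 0.6971 (1/MΩ).
By the current-divider rule, I = I_in · G_k/ΣG = 9.68 × 0.03268 = 0.3163 µA.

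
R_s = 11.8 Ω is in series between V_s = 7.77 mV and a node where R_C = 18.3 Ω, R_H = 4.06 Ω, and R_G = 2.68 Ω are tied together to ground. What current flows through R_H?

Equivalent of the parallel group: R_p = 1.483 Ω.
V_A = 7.77 × 1.483/13.28 = 0.8677 mV.
I(R_H) = V_A / R_H = 0.8677/4.06 = 0.2137 mA.

I ≈ 0.214 mA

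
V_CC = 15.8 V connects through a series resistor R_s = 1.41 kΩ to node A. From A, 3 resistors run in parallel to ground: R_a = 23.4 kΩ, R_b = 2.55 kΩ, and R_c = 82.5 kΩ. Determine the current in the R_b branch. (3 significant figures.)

I ≈ 3.80 mA

Parallel bank: R_p = 1/(1/23.4 + 1/2.55 + 1/82.5) = 2.237 kΩ.
V_A = 15.8 × 2.237/3.647 = 9.692 V.
I(R_b) = V_A / R_b = 9.692/2.55 = 3.801 mA.
(Check via current divider: I_total = 4.332 mA; share G_k/ΣG = 0.8773 → same result.)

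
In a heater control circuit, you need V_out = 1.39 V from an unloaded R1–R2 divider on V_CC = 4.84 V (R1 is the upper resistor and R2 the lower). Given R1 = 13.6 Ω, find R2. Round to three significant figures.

R2 ≈ 5.48 Ω

The divider ratio is R2/(R1+R2) = 1.39/4.84 = 0.2872.
Rearranging, R2 = R1·k/(1−k) = 13.6 × 0.4029 = 5.479 Ω.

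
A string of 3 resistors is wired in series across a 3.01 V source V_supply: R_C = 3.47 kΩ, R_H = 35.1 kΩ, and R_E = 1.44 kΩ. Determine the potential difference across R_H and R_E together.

V ≈ 2.75 V

Total series resistance ΣR = 3.47 + 35.1 + 1.44 = 40.01 kΩ.
R_{R_H..R_E} = 35.1 + 1.44 = 36.54 kΩ.
V = V_supply · R/ΣR = 3.01 × 0.9133 = 2.749 V.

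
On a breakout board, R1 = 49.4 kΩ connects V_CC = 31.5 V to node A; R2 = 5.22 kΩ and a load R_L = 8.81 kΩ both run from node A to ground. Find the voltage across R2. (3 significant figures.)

R2 ‖ R_L = (5.22 × 8.81)/(5.22 + 8.81) = 3.278 kΩ.
Then V_out = V_CC · R2'/(R1 + R2') = 31.5 × 3.278/52.68 = 1.960 V.

V_out ≈ 1.96 V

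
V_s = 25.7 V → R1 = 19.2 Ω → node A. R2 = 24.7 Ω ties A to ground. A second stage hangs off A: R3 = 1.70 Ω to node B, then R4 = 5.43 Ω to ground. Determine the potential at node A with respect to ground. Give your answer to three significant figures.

V_A ≈ 5.75 V

The second stage (R3 + R4 = 7.130 Ω) loads node A in parallel with R2.
Effective lower resistance at A: R2 ‖ 7.130 = 5.533 Ω.
V_A = 25.7 × 5.533/(19.2 + 5.533) = 5.749 V.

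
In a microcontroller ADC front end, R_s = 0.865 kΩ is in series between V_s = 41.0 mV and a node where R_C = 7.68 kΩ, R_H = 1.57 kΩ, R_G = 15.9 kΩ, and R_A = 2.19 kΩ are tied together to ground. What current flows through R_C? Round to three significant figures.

I ≈ 2.53 µA

Combine the parallel branches: R_p = (1/7.68 + 1/1.57 + 1/15.9 + 1/2.19)⁻¹ = 0.7772 kΩ.
V_A = 41.0 × 0.7772/1.642 = 19.40 mV.
I(R_C) = V_A / R_C = 19.40/7.68 = 2.527 µA.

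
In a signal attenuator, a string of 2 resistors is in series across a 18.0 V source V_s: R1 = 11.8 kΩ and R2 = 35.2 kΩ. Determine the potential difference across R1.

V ≈ 4.52 V

Series total: ΣR = 11.8 + 35.2 = 47.00 kΩ.
V = V_s · R/ΣR = 18.0 × 0.2511 = 4.519 V.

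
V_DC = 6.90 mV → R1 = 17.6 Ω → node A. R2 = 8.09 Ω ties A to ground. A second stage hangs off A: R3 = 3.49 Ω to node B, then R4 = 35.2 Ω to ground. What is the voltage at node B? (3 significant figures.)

V_B ≈ 1.73 mV

Node A sees R2 in parallel with the series input of stage 2, R3 + R4 = 38.69 Ω.
R2 ‖ (R3+R4) = 6.691 Ω.
First divider: V_A = V_DC · 6.691/(17.6 + 6.691) = 1.901 mV.
Stage 2 is unloaded, so V_B = V_A · R4/(R3+R4) = 1.901 × 35.2/38.69 = 1.729 mV.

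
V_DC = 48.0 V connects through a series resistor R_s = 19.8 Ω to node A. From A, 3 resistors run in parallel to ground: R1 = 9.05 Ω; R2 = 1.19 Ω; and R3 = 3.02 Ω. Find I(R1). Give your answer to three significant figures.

I ≈ 0.201 A

Combine the parallel branches: R_p = (1/9.05 + 1/1.19 + 1/3.02)⁻¹ = 0.7801 Ω.
Node voltage V_A = V_DC · R_p/(R_s + R_p) = 48.0 × 0.03790 = 1.819 V.
I(R1) = V_A / R1 = 1.819/9.05 = 0.2010 A.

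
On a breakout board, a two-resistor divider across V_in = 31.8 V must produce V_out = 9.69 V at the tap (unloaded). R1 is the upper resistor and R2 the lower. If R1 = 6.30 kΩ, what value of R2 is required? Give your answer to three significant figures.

V_out/V_in = R2/(R1+R2) = 0.3047.
Rearranging, R2 = R1·k/(1−k) = 6.30 × 0.4383 = 2.761 kΩ.

R2 ≈ 2.76 kΩ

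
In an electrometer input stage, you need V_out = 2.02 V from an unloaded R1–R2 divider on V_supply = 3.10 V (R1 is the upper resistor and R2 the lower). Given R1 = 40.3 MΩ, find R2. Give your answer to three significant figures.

R2 ≈ 75.4 MΩ

Required fraction k = V_out/V_supply = 0.6516.
R2 = R1 · 0.6516/(1 − 0.6516) = 75.38 MΩ.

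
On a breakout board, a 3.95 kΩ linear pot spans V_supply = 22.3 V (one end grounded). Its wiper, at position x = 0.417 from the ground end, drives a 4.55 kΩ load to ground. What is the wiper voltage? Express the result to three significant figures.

The pot divides into 2.303 kΩ above the wiper and 1.647 kΩ below.
Lower segment in parallel with the load: 1.647 ‖ 4.55 = 1.209 kΩ.
Loaded-divider output: V_out = 22.3 × 0.3443 = 7.679 V.

V_out ≈ 7.68 V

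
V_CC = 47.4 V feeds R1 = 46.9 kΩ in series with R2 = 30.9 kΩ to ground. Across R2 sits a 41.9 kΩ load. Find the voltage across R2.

V_out ≈ 13.0 V

First combine the lower leg with the load: R2 ‖ R_L = 17.78 kΩ.
Voltage divider with the loaded lower leg: V_out = 47.4 × 17.78/(46.9 + 17.78) = 47.4 × 0.2749 = 13.03 V.
(Unloaded it would be 18.8 V; the load pulls it down.)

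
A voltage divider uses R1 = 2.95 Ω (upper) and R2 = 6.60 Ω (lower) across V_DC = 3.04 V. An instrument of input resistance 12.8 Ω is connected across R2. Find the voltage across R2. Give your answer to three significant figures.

First combine the lower leg with the load: R2 ‖ R_L = 4.355 Ω.
Now apply the divider: V_out = 3.04 × 0.5961 = 1.812 V.

V_out ≈ 1.81 V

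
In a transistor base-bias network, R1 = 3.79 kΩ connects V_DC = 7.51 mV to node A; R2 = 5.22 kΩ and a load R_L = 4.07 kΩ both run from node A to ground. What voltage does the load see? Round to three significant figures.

V_out ≈ 2.83 mV

R2 ‖ R_L = (5.22 × 4.07)/(5.22 + 4.07) = 2.287 kΩ.
Now apply the divider: V_out = 7.51 × 0.3763 = 2.826 mV.
(Unloaded it would be 4.35 mV; the load pulls it down.)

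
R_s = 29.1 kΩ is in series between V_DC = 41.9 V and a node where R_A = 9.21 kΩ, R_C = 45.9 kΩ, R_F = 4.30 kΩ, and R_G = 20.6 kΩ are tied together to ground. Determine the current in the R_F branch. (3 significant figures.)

I ≈ 0.751 mA

Parallel bank: R_p = 1/(1/9.21 + 1/45.9 + 1/4.30 + 1/20.6) = 2.430 kΩ.
V_A = 41.9 × 2.430/31.53 = 3.230 V.
I(R_F) = V_A / R_F = 3.230/4.30 = 0.7511 mA.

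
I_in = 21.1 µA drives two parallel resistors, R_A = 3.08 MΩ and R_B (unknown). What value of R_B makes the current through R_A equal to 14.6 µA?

R_B ≈ 6.92 MΩ

The fraction through R_A equals R_B/(R_A+R_B).
14.6/21.1 = R_B/(R_A + R_B) → R_B = R_A · (0.6919)/(1 − 0.6919) = 3.08 × 2.246 = 6.918 MΩ.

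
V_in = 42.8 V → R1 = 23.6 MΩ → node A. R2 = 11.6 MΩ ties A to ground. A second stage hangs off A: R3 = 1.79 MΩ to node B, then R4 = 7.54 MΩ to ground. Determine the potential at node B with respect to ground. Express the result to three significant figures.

Looking into the second stage from A: R3 + R4 = 9.330 MΩ appears in parallel with R2.
R2 ‖ (R3+R4) = 5.171 MΩ.
So V_A = 42.8 × 0.1797 = 7.692 V.
V_B = V_A × 0.8081 = 6.217 V.

V_B ≈ 6.22 V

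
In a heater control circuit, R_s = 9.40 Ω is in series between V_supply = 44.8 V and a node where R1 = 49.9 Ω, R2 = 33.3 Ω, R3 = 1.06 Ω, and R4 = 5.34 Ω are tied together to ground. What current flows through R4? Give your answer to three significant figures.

I ≈ 0.693 A

Combine the parallel branches: R_p = (1/49.9 + 1/33.3 + 1/1.06 + 1/5.34)⁻¹ = 0.8469 Ω.
Node voltage V_A = V_supply · R_p/(R_s + R_p) = 44.8 × 0.08265 = 3.703 V.
Branch current I = V_A/R4 = 3.703/5.34 = 0.6934 A.
(Check via current divider: I_total = 4.372 A; share G_k/ΣG = 0.1586 → same result.)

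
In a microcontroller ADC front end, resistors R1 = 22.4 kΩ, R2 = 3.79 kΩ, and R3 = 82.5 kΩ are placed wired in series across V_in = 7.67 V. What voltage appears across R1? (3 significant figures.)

ΣR = 22.4 + 3.79 + 82.5 = 108.7 kΩ.
By the voltage-divider rule, V = 7.67 × 22.40/108.7 = 1.581 V.

V ≈ 1.58 V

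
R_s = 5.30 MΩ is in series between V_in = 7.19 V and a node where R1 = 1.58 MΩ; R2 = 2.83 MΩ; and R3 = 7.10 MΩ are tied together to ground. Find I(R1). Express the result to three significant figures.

Parallel bank: R_p = 1/(1/1.58 + 1/2.83 + 1/7.10) = 0.8872 MΩ.
Node voltage V_A = V_in · R_p/(R_s + R_p) = 7.19 × 0.1434 = 1.031 V.
I(R1) = V_A / R1 = 1.031/1.58 = 0.6525 µA.
(Equivalently: I_total = 1.162 µA, then current-divider fraction G_k/ΣG = 0.5615.)

I ≈ 0.653 µA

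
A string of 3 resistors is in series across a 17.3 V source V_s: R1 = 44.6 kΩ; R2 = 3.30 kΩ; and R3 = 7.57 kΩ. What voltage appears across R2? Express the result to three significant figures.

V ≈ 1.03 V

ΣR = 44.6 + 3.30 + 7.57 = 55.47 kΩ.
By the voltage-divider rule, V = 17.3 × 3.300/55.47 = 1.029 V.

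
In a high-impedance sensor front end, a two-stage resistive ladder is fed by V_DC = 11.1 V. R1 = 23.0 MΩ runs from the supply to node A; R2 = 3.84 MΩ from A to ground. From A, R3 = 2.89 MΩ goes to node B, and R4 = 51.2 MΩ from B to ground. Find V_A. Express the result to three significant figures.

V_A ≈ 1.50 V

The second stage (R3 + R4 = 54.09 MΩ) loads node A in parallel with R2.
R2 ‖ (R3+R4) = 3.585 MΩ.
So V_A = 11.1 × 0.1349 = 1.497 V.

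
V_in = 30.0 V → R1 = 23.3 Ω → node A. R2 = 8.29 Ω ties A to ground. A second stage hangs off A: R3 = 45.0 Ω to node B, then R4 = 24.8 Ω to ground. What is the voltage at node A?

Looking into the second stage from A: R3 + R4 = 69.80 Ω appears in parallel with R2.
R2 ‖ (R3+R4) = 7.410 Ω.
First divider: V_A = V_in · 7.410/(23.3 + 7.410) = 7.239 V.

V_A ≈ 7.24 V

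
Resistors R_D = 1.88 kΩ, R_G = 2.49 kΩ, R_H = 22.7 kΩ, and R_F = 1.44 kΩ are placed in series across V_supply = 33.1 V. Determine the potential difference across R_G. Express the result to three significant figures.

ΣR = 1.88 + 2.49 + 22.7 + 1.44 = 28.51 kΩ.
V = V_supply · R/ΣR = 33.1 × 0.08734 = 2.891 V.

V ≈ 2.89 V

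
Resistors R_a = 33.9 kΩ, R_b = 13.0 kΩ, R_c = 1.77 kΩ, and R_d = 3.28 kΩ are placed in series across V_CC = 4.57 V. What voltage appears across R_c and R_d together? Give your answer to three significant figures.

Total series resistance ΣR = 33.9 + 13.0 + 1.77 + 3.28 = 51.95 kΩ.
R_{R_c..R_d} = 1.77 + 3.28 = 5.050 kΩ.
V = V_CC · R/ΣR = 4.57 × 0.09721 = 0.4442 V.

V ≈ 0.444 V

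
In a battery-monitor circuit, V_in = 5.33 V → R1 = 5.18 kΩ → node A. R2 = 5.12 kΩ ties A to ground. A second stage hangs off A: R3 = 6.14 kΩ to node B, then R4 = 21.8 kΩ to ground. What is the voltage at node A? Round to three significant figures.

V_A ≈ 2.43 V

Looking into the second stage from A: R3 + R4 = 27.94 kΩ appears in parallel with R2.
Effective lower resistance at A: R2 ‖ 27.94 = 4.327 kΩ.
V_A = 5.33 × 4.327/(5.18 + 4.327) = 2.426 V.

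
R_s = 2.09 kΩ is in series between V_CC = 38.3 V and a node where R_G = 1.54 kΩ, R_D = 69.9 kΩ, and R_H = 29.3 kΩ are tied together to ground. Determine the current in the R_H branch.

I ≈ 0.532 mA

Parallel bank: R_p = 1/(1/1.54 + 1/69.9 + 1/29.3) = 1.433 kΩ.
Node voltage V_A = V_CC · R_p/(R_s + R_p) = 38.3 × 0.4068 = 15.58 V.
Branch current I = V_A/R_H = 15.58/29.3 = 0.5317 mA.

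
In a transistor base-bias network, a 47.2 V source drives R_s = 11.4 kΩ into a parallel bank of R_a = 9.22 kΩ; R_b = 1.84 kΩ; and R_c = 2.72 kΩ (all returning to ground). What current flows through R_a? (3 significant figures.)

I ≈ 0.406 mA

Combine the parallel branches: R_p = (1/9.22 + 1/1.84 + 1/2.72)⁻¹ = 0.9808 kΩ.
V_A = 47.2 × 0.9808/12.38 = 3.739 V.
Branch current I = V_A/R_a = 3.739/9.22 = 0.4055 mA.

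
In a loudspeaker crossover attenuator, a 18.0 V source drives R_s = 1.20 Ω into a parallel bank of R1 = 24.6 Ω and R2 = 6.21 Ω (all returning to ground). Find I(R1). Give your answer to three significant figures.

I ≈ 0.589 A

Parallel bank: R_p = 1/(1/24.6 + 1/6.21) = 4.958 Ω.
V_A = 18.0 × 4.958/6.158 = 14.49 V.
Branch current I = V_A/R1 = 14.49/24.6 = 0.5891 A.
(Check via current divider: I_total = 2.923 A; share G_k/ΣG = 0.2016 → same result.)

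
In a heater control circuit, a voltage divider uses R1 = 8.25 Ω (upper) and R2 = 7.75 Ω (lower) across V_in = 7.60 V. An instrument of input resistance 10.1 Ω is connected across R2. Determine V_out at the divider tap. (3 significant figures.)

First combine the lower leg with the load: R2 ‖ R_L = 4.385 Ω.
Voltage divider with the loaded lower leg: V_out = 7.60 × 4.385/(8.25 + 4.385) = 7.60 × 0.3471 = 2.638 V.

V_out ≈ 2.64 V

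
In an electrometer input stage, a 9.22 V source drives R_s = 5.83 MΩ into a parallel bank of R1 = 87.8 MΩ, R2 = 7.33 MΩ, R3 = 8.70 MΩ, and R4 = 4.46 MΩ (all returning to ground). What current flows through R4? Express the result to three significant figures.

Parallel bank: R_p = 1/(1/87.8 + 1/7.33 + 1/8.70 + 1/4.46) = 2.054 MΩ.
V_A = 9.22 × 2.054/7.884 = 2.402 V.
Branch current I = V_A/R4 = 2.402/4.46 = 0.5385 µA.

I ≈ 0.538 µA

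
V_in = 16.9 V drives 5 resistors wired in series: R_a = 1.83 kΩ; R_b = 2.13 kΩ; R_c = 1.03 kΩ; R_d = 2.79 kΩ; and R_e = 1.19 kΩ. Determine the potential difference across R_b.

Series total: ΣR = 1.83 + 2.13 + 1.03 + 2.79 + 1.19 = 8.970 kΩ.
By the voltage-divider rule, V = 16.9 × 2.130/8.970 = 4.013 V.

V ≈ 4.01 V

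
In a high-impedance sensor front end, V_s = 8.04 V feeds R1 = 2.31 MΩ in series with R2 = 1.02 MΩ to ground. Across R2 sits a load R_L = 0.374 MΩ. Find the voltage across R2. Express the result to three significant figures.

First combine the lower leg with the load: R2 ‖ R_L = 0.2737 MΩ.
Now apply the divider: V_out = 8.04 × 0.1059 = 0.8516 V.
(Unloaded it would be 2.46 V; the load pulls it down.)

V_out ≈ 0.852 V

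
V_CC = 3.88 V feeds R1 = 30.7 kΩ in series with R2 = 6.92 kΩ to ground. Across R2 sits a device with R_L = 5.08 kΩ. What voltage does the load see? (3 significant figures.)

The load sits in parallel with R2, giving an effective lower resistance R2' = R2·R_L/(R2+R_L) = 2.929 kΩ.
Then V_out = V_CC · R2'/(R1 + R2') = 3.88 × 2.929/33.63 = 0.3380 V.

V_out ≈ 0.338 V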